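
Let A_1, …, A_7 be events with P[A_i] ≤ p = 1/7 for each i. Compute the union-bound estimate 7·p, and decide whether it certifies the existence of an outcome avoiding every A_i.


Union bound: P[∪_{i=1}^{7} A_i] ≤ Σ_i P[A_i] ≤ 7·p = 7·(1/7) = 1.
Numerically: 1 ≈ 1.000000.
Is 1 < 1? NO.
Since the bound 1 is ≥ 1, the union bound is uninformative here; it does NOT by itself certify existence.

7·p = 1 ≈ 1.000000; existence NOT certified by the union bound.


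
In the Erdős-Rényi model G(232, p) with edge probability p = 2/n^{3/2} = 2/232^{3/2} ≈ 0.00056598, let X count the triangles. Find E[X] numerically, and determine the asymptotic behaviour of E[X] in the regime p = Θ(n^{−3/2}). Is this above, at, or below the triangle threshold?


Number of potential triangles: C(232, 3) = 2054360.
Each occurs with probability p³ ≈ (0.00056598)³ ≈ 1.8129843e-10.
By linearity: E[X] = C(232, 3)·p³ ≈ 2054360 · 1.8129843e-10 ≈ 0.00037.
Since α = 3/2 > 1, p = c/n^{3/2} = o(1/n) is below the triangle threshold p ~ 1/n. Asymptotically E[X] ~ (c³/6)·n^{3(1−α)} = (2³/6)·n^{-1.5} → 0, so by Markov's inequality G has no triangles w.h.p.

E[X] ≈ 0.00037; in regime p = Θ(1/n^{3/2}) E[X] tends to 0 (below the triangle threshold p ~ 1/n).


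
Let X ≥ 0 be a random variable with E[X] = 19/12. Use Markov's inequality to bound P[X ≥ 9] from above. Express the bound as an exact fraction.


μ = E[X] = 19/12, a = 9.
Markov: P[X ≥ 9] ≤ μ/a = (19/12)/9 = 19/108.
Numerically: ≈ 0.1759.
(Since a = 9 > μ = 1.5833, the bound 19/108 is < 1 and informative.)

P[X ≥ 9] ≤ 19/108 ≈ 0.1759.


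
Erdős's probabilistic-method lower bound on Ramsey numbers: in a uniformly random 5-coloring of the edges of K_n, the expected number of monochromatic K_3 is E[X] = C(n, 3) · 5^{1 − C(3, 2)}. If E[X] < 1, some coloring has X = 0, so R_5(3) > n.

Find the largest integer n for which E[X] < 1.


We need C(n, 3) · 5^{1 − 3} < 1, i.e. C(n, 3) < 5^{3 − 1} = 25.
Check values of n near the boundary:
  n = 4: C(4, 3) = 4; 4 < 25? YES
  n = 5: C(5, 3) = 10; 10 < 25? YES
  n = 6: C(6, 3) = 20; 20 < 25? YES
  n = 7: C(7, 3) = 35; 35 < 25? NO
  n = 8: C(8, 3) = 56; 56 < 25? NO
  n = 9: C(9, 3) = 84; 84 < 25? NO
The largest n with C(n, 3) < 25 is n = 6 (where E[X] = 4/5 ≈ 0.8000). Hence R_5(3) > 6, i.e. R_5(3) ≥ 7.

Largest n = 6; hence R_5(3) > 6.


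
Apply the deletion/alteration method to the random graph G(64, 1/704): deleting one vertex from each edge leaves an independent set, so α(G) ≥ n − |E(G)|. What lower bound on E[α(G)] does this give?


E[|E(G)|] = C(64, 2)·p = 2016 · (1/704) = 63/22.
E[α(G)] ≥ n − E[|E(G)|] = 64 − 63/22 = 1345/22.
Numerically: ≈ 61.136.
(This is only a lower bound; the true E[α(G)] may be larger.)

E[α(G)] ≥ 1345/22 ≈ 61.136.


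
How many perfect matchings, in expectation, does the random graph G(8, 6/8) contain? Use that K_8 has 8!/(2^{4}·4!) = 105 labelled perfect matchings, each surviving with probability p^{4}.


K_8 has 8!/(2^{4}·4!) = 105 labelled perfect matchings.
For each such perfect matching H, let X_H = 1 if all 4 edges of H are present in G. Then P[X_H = 1] = p^{4} = (3/4)^{4} = 81/256.
Summing the indicators: E[X] = Σ_H E[X_H] = 105 · p^{4} = 105 · 81/256 = 8505/256.
Numerically: E[X] ≈ 33.223.

E[X] = 105 · (3/4)^{4} = 8505/256 ≈ 33.223.


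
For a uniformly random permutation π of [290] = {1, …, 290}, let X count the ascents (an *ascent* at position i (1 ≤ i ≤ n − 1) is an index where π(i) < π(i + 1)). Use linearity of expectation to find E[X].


Write X = Σ X_I over i = 1, …, 289, with X_I the indicator of one ascent.
There are 289 indicators.
For each fixed i, the pair (π(i), π(i+1)) is a uniformly random ordered pair of distinct values from {1, …, 290}; by symmetry P[π(i) < π(i+1)] = 1/2.
By linearity: E[X] = 289 · (1/2) = (290 − 1) · (1/2) = 289/2 ≈ 144.50000.

E[X] = 289/2 = 144.50000.


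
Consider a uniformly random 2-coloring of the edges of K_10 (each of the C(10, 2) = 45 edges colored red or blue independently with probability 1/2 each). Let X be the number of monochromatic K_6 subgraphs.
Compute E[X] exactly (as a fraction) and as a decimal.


Let X = Σ_S X_S over the C(10, 6) = 210 subsets S of size 6, where X_S = 1 if the K_6 on S is monochromatic.
For a fixed S, the K_6 on S has C(6, 2) = 15 edges. P[all 15 edges red] = (1/2)^15, and likewise for blue, so P[monochromatic] = 2·(1/2)^15 = 2^{1 − 15} = 1/16384.
By linearity: E[X] = C(10, 6) · 2^{1 − 15} = 210 · 1/16384 = 105/8192.
Numerically: E[X] ≈ 0.01282.

E[X] = C(10,6)·2^(1−C(6,2)) = 105/8192 ≈ 0.01282.


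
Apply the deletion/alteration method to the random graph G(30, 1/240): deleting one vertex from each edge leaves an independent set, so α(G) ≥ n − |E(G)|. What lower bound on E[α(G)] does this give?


E[|E(G)|] = C(30, 2)·p = 435 · (1/240) = 29/16.
E[α(G)] ≥ n − E[|E(G)|] = 30 − 29/16 = 451/16.
Numerically: ≈ 28.187500.
(This is only a lower bound; the true E[α(G)] may be larger.)

E[α(G)] ≥ 451/16 ≈ 28.187500.


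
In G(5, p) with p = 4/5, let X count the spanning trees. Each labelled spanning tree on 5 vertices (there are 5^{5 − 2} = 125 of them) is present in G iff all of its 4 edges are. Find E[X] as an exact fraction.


K_5 has 5^{5 − 2} = 125 labelled spanning trees.
For each such spanning tree H, let X_H = 1 if all 4 edges of H are present in G. Then P[X_H = 1] = p^{4} = (4/5)^{4} = 256/625.
Summing the indicators: E[X] = Σ_H E[X_H] = 125 · p^{4} = 125 · 256/625 = 256/5.
Numerically: E[X] ≈ 51.2.

E[X] = 125 · (4/5)^{4} = 256/5 ≈ 51.2.


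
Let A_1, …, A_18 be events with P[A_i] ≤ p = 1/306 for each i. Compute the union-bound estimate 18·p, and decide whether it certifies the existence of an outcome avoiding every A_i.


Union bound: P[∪_{i=1}^{18} A_i] ≤ Σ_i P[A_i] ≤ 18·p = 18·(1/306) = 1/17.
Numerically: 1/17 ≈ 0.0588235.
Is 1/17 < 1? YES.
Since P[∪ A_i] ≤ 1/17 < 1, the complement has P[∩ A_i^c] ≥ 1 − 1/17 = 16/17 > 0, so some outcome avoids every A_i.

18·p = 1/17 ≈ 0.0588235; existence CERTIFIED by the union bound.


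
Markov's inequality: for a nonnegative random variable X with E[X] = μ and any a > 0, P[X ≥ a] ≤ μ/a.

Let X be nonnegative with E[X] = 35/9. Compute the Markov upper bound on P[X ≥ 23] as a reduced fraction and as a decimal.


μ = E[X] = 35/9, a = 23.
Markov: P[X ≥ 23] ≤ μ/a = (35/9)/23 = 35/207.
Numerically: ≈ 0.169082.
(Since a = 23 > μ = 3.888889, the bound 35/207 is < 1 and informative.)

P[X ≥ 23] ≤ 35/207 ≈ 0.169082.


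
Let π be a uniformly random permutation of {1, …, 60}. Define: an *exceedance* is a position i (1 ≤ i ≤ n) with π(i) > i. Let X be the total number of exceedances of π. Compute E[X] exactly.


Write X = Σ_{i=1}^{60} X_i, where X_i = 1_{π(i) > i}.
For each fixed i, π(i) is uniform over {1, …, 60} (marginal of a uniform permutation), so P[π(i) > i] = (n − i)/n. Summing: Σ_{i=1}^{60} (n − i)/n = (0 + 1 + … + 59)/60 = 60(60 − 1)/(2·60) = (60 − 1)/2.
Hence E[X] = Σ_{i=1}^{60} (60 − i)/60 = 59/2 ≈ 29.500000.

E[X] = 59/2 = 29.500000.


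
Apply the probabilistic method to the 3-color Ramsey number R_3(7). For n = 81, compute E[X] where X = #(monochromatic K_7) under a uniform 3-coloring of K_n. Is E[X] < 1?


E[X] = C(81, 7) · 3^{1 − 21} = 3477216600 · 3^{−20} = 3477216600/3486784401.
As a reduced fraction: E[X] = 42928600/43046721 ≈ 0.9973.
Is E[X] < 1? YES.
Since E[X] < 1, there exists a 3-coloring of K_{81} with no monochromatic K_7; hence R_3(7) > 81.

E[X] = 42928600/43046721 ≈ 0.9973; E[X] < 1, so R_3(7) > 81.


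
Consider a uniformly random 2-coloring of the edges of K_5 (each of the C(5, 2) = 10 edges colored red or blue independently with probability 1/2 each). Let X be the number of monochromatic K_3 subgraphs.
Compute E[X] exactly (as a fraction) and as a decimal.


Let X = Σ_S X_S over the C(5, 3) = 10 subsets S of size 3, where X_S = 1 if the K_3 on S is monochromatic.
For a fixed S, the K_3 on S has C(3, 2) = 3 edges. P[all 3 edges red] = (1/2)^3, and likewise for blue, so P[monochromatic] = 2·(1/2)^3 = 2^{1 − 3} = 1/4.
By linearity: E[X] = C(5, 3) · 2^{1 − 3} = 10 · 1/4 = 5/2.
Numerically: E[X] ≈ 2.5000.

E[X] = C(5,3)·2^(1−C(3,2)) = 5/2 ≈ 2.5000.


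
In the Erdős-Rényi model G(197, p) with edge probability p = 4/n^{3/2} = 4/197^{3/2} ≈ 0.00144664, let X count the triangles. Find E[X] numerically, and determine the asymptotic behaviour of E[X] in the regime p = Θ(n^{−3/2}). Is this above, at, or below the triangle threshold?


Number of potential triangles: C(197, 3) = 1254890.
Each occurs with probability p³ ≈ (0.00144664)³ ≈ 3.02748469e-09.
By linearity: E[X] = C(197, 3)·p³ ≈ 1254890 · 3.02748469e-09 ≈ 0.003799.
Since α = 3/2 > 1, p = c/n^{3/2} = o(1/n) is below the triangle threshold p ~ 1/n. Asymptotically E[X] ~ (c³/6)·n^{3(1−α)} = (4³/6)·n^{-1.5} → 0, so by Markov's inequality G has no triangles w.h.p.

E[X] ≈ 0.003799; in regime p = Θ(1/n^{3/2}) E[X] tends to 0 (below the triangle threshold p ~ 1/n).


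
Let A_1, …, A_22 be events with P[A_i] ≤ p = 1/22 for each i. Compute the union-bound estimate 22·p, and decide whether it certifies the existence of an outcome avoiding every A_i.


Union bound: P[∪_{i=1}^{22} A_i] ≤ Σ_i P[A_i] ≤ 22·p = 22·(1/22) = 1.
Numerically: 1 ≈ 1.0000.
Is 1 < 1? NO.
Since the bound 1 is ≥ 1, the union bound is uninformative here; it does NOT by itself certify existence.

22·p = 1 ≈ 1.0000; existence NOT certified by the union bound.


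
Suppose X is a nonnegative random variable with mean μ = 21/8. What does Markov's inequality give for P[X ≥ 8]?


μ = E[X] = 21/8, a = 8.
Markov: P[X ≥ 8] ≤ μ/a = (21/8)/8 = 21/64.
Numerically: ≈ 0.328.
(Since a = 8 > μ = 2.625, the bound 21/64 is < 1 and informative.)

P[X ≥ 8] ≤ 21/64 ≈ 0.328.


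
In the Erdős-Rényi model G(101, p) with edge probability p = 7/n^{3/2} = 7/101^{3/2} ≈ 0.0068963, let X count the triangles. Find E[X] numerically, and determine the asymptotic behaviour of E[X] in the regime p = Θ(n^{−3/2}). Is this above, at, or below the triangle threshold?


Number of potential triangles: C(101, 3) = 166650.
Each occurs with probability p³ ≈ (0.0068963)³ ≈ 3.27980435e-07.
By linearity: E[X] = C(101, 3)·p³ ≈ 166650 · 3.27980435e-07 ≈ 0.054658.
Since α = 3/2 > 1, p = c/n^{3/2} = o(1/n) is below the triangle threshold p ~ 1/n. Asymptotically E[X] ~ (c³/6)·n^{3(1−α)} = (7³/6)·n^{-1.5} → 0, so by Markov's inequality G has no triangles w.h.p.

E[X] ≈ 0.054658; in regime p = Θ(1/n^{3/2}) E[X] tends to 0 (below the triangle threshold p ~ 1/n).


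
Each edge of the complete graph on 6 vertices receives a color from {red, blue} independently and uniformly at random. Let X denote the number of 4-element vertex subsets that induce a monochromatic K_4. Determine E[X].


Let X = Σ_S X_S over the C(6, 4) = 15 subsets S of size 4, where X_S = 1 if the K_4 on S is monochromatic.
For a fixed S, the K_4 on S has C(4, 2) = 6 edges. P[all 6 edges red] = (1/2)^6, and likewise for blue, so P[monochromatic] = 2·(1/2)^6 = 2^{1 − 6} = 1/32.
By linearity: E[X] = C(6, 4) · 2^{1 − 6} = 15 · 1/32 = 15/32.
Numerically: E[X] ≈ 0.4688.

E[X] = C(6,4)·2^(1−C(4,2)) = 15/32 ≈ 0.4688.


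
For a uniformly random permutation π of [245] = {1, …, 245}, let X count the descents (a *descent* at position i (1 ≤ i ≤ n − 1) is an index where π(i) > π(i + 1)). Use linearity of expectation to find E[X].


Write X = Σ X_I over i = 1, …, 244, with X_I the indicator of one descent.
There are 244 indicators.
For each fixed i, the pair (π(i), π(i+1)) is a uniformly random ordered pair of distinct values from {1, …, 245}; by symmetry P[π(i) > π(i+1)] = 1/2.
By linearity: E[X] = 244 · (1/2) = (245 − 1) · (1/2) = 122 ≈ 122.000000.

E[X] = 122 = 122.000000.


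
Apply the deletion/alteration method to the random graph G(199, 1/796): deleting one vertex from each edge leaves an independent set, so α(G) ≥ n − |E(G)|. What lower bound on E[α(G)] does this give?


E[|E(G)|] = C(199, 2)·p = 19701 · (1/796) = 99/4.
E[α(G)] ≥ n − E[|E(G)|] = 199 − 99/4 = 697/4.
Numerically: ≈ 174.250.
(This is only a lower bound; the true E[α(G)] may be larger.)

E[α(G)] ≥ 697/4 ≈ 174.250.


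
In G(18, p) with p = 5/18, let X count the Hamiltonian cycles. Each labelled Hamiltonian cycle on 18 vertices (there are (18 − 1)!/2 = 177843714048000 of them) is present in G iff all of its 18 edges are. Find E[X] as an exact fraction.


K_18 has (18 − 1)!/2 = 177843714048000 labelled Hamiltonian cycles.
For each such Hamiltonian cycle H, let X_H = 1 if all 18 edges of H are present in G. Then P[X_H = 1] = p^{18} = (5/18)^{18} = 3814697265625/39346408075296537575424.
By linearity of expectation: E[X] = Σ_H E[X_H] = 177843714048000 · p^{18} = 177843714048000 · 3814697265625/39346408075296537575424 = 56800365447998046875/3294258113514384.
Numerically: E[X] ≈ 1.724e+04.

E[X] = 177843714048000 · (5/18)^{18} = 56800365447998046875/3294258113514384 ≈ 1.724e+04.


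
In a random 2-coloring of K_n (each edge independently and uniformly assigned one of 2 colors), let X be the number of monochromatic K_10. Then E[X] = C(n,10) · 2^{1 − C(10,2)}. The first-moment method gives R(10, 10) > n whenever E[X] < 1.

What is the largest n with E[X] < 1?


We need C(n, 10) · 2^{1 − 45} < 1, i.e. C(n, 10) < 2^{45 − 1} = 17592186044416.
Check values of n near the boundary:
  n = 95: C(95, 10) = 10104934117421; 10104934117421 < 17592186044416? YES
  n = 96: C(96, 10) = 11279926456656; 11279926456656 < 17592186044416? YES
  n = 97: C(97, 10) = 12576469727536; 12576469727536 < 17592186044416? YES
  n = 98: C(98, 10) = 14005614014756; 14005614014756 < 17592186044416? YES
  n = 99: C(99, 10) = 15579278510796; 15579278510796 < 17592186044416? YES
  n = 100: C(100, 10) = 17310309456440; 17310309456440 < 17592186044416? YES
  n = 101: C(101, 10) = 19212541264840; 19212541264840 < 17592186044416? NO
  n = 102: C(102, 10) = 21300860967540; 21300860967540 < 17592186044416? NO
  n = 103: C(103, 10) = 23591276125340; 23591276125340 < 17592186044416? NO
The largest n with C(n, 10) < 17592186044416 is n = 100 (where E[X] = 2163788682055/2199023255552 ≈ 0.984). Hence R(10, 10) > 100, i.e. R(10, 10) ≥ 101.

Largest n = 100; hence R(10, 10) > 100.


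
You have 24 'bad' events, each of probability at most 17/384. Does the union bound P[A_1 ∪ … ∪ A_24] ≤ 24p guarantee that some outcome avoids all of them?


Union bound: P[∪_{i=1}^{24} A_i] ≤ Σ_i P[A_i] ≤ 24·p = 24·(17/384) = 17/16.
Numerically: 17/16 ≈ 1.06250.
Is 17/16 < 1? NO.
Since the bound 17/16 is ≥ 1, the union bound is uninformative here; it does NOT by itself certify existence.

24·p = 17/16 ≈ 1.06250; existence NOT certified by the union bound.


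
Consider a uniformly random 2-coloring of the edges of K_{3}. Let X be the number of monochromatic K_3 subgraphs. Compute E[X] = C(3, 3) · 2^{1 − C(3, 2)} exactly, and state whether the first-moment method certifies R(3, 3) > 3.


E[X] = C(3, 3) · 2^{1 − 3} = 1 · 2^{−2} = 1/4.
As a reduced fraction: E[X] = 1/4 ≈ 0.25000.
Is E[X] < 1? YES.
Since E[X] < 1, there exists a 2-coloring of K_{3} with no monochromatic K_3; hence R(3, 3) > 3.

E[X] = 1/4 ≈ 0.25000; E[X] < 1, so R(3, 3) > 3.


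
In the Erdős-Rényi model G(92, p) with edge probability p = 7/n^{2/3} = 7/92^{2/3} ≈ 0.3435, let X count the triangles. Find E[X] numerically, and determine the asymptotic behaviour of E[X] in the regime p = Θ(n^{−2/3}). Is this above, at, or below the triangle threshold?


Number of potential triangles: C(92, 3) = 125580.
Each occurs with probability p³ ≈ (0.3435)³ ≈ 4.052457e-02.
By linearity: E[X] = C(92, 3)·p³ ≈ 125580 · 4.052457e-02 ≈ 5089.0761.
Since α = 2/3 < 1, p = c/n^{2/3} ≫ 1/n is above the triangle threshold p ~ 1/n. Asymptotically E[X] ~ (c³/6)·n^{3(1−α)} = (7³/6)·n^{1} → ∞; triangles are abundant w.h.p.

E[X] ≈ 5089.0761; in regime p = Θ(1/n^{2/3}) E[X] diverges (above the triangle threshold p ~ 1/n).


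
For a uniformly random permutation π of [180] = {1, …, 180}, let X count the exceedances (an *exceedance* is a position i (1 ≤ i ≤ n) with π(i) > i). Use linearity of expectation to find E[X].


Write X = Σ_{i=1}^{180} X_i, where X_i = 1_{π(i) > i}.
For each fixed i, π(i) is uniform over {1, …, 180} (marginal of a uniform permutation), so P[π(i) > i] = (n − i)/n. Summing: Σ_{i=1}^{180} (n − i)/n = (0 + 1 + … + 179)/180 = 180(180 − 1)/(2·180) = (180 − 1)/2.
Hence E[X] = Σ_{i=1}^{180} (180 − i)/180 = 179/2 ≈ 89.500.

E[X] = 179/2 = 89.500.


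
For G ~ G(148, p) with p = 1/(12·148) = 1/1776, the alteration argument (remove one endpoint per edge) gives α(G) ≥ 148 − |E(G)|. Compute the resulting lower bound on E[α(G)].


E[|E(G)|] = C(148, 2)·p = 10878 · (1/1776) = 49/8.
E[α(G)] ≥ n − E[|E(G)|] = 148 − 49/8 = 1135/8.
Numerically: ≈ 141.87500.
(This is only a lower bound; the true E[α(G)] may be larger.)

E[α(G)] ≥ 1135/8 ≈ 141.87500.


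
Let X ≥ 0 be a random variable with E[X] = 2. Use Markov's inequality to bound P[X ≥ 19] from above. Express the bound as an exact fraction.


μ = E[X] = 2, a = 19.
Markov: P[X ≥ 19] ≤ μ/a = (2)/19 = 2/19.
Numerically: ≈ 0.105263.
(Since a = 19 > μ = 2.000000, the bound 2/19 is < 1 and informative.)

P[X ≥ 19] ≤ 2/19 ≈ 0.105263.


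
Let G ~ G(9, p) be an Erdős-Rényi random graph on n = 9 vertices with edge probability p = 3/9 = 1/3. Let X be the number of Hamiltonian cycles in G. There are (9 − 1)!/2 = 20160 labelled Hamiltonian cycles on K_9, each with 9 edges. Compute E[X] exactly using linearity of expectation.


K_9 has (9 − 1)!/2 = 20160 labelled Hamiltonian cycles.
For each such Hamiltonian cycle H, let X_H = 1 if all 9 edges of H are present in G. Then P[X_H = 1] = p^{9} = (1/3)^{9} = 1/19683.
By linearity: E[X] = Σ_H E[X_H] = 20160 · p^{9} = 20160 · 1/19683 = 2240/2187.
Numerically: E[X] ≈ 1.024.

E[X] = 20160 · (1/3)^{9} = 2240/2187 ≈ 1.024.


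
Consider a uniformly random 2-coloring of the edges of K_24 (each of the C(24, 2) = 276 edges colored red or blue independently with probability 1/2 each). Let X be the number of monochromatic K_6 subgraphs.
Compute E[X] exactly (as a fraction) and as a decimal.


Let X = Σ_S X_S over the C(24, 6) = 134596 subsets S of size 6, where X_S = 1 if the K_6 on S is monochromatic.
For a fixed S, the K_6 on S has C(6, 2) = 15 edges. P[all 15 edges red] = (1/2)^15, and likewise for blue, so P[monochromatic] = 2·(1/2)^15 = 2^{1 − 15} = 1/16384.
By linearity of expectation: E[X] = C(24, 6) · 2^{1 − 15} = 134596 · 1/16384 = 33649/4096.
Numerically: E[X] ≈ 8.21509.

E[X] = C(24,6)·2^(1−C(6,2)) = 33649/4096 ≈ 8.21509.


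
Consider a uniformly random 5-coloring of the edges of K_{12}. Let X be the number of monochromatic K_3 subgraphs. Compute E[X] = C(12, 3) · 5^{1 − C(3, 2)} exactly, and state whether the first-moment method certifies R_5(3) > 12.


E[X] = C(12, 3) · 5^{1 − 3} = 220 · 5^{−2} = 220/25.
As a reduced fraction: E[X] = 44/5 ≈ 8.800.
Is E[X] < 1? NO.
Since E[X] ≥ 1, the first-moment bound is inconclusive at n = 12; it does NOT by itself certify R_5(3) > 12.

E[X] = 44/5 ≈ 8.800; E[X] ≥ 1; first-moment method inconclusive here.


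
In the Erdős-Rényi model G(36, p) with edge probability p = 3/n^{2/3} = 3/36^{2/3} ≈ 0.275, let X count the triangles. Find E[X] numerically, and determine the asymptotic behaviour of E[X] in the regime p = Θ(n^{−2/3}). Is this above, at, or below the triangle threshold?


Number of potential triangles: C(36, 3) = 7140.
Each occurs with probability p³ ≈ (0.275)³ ≈ 2.08333e-02.
By linearity: E[X] = C(36, 3)·p³ ≈ 7140 · 2.08333e-02 ≈ 148.750.
Since α = 2/3 < 1, p = c/n^{2/3} ≫ 1/n is above the triangle threshold p ~ 1/n. Asymptotically E[X] ~ (c³/6)·n^{3(1−α)} = (3³/6)·n^{1} → ∞; triangles are abundant w.h.p.

E[X] ≈ 148.750; in regime p = Θ(1/n^{2/3}) E[X] diverges (above the triangle threshold p ~ 1/n).


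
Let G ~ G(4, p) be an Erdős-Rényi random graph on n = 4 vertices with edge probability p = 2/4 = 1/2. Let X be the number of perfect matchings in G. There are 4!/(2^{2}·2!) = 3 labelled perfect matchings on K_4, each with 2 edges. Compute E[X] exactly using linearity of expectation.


K_4 has 4!/(2^{2}·2!) = 3 labelled perfect matchings.
For each such perfect matching H, let X_H = 1 if all 2 edges of H are present in G. Then P[X_H = 1] = p^{2} = (1/2)^{2} = 1/4.
By linearity of expectation: E[X] = Σ_H E[X_H] = 3 · p^{2} = 3 · 1/4 = 3/4.
Numerically: E[X] ≈ 0.75.

E[X] = 3 · (1/2)^{2} = 3/4 ≈ 0.75.


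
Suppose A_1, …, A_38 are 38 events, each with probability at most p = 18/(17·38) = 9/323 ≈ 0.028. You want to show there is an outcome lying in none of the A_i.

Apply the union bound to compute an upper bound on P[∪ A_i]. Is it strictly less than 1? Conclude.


Union bound: P[∪_{i=1}^{38} A_i] ≤ Σ_i P[A_i] ≤ 38·p = 38·(9/323) = 18/17.
Numerically: 18/17 ≈ 1.059.
Is 18/17 < 1? NO.
Since the bound 18/17 is ≥ 1, the union bound is uninformative here; it does NOT by itself certify existence.

38·p = 18/17 ≈ 1.059; existence NOT certified by the union bound.


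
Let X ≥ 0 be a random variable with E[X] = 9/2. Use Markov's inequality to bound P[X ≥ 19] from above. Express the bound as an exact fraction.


μ = E[X] = 9/2, a = 19.
Markov: P[X ≥ 19] ≤ μ/a = (9/2)/19 = 9/38.
Numerically: ≈ 0.236842.
(Since a = 19 > μ = 4.500000, the bound 9/38 is < 1 and informative.)

P[X ≥ 19] ≤ 9/38 ≈ 0.236842.


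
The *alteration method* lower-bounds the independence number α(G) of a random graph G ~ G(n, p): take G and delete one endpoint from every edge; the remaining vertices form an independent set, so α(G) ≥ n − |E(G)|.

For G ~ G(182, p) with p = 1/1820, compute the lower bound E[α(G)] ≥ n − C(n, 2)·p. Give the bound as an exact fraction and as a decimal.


E[|E(G)|] = C(182, 2)·p = 16471 · (1/1820) = 181/20.
E[α(G)] ≥ n − E[|E(G)|] = 182 − 181/20 = 3459/20.
Numerically: ≈ 172.95000.
(This is only a lower bound; the true E[α(G)] may be larger.)

E[α(G)] ≥ 3459/20 ≈ 172.95000.


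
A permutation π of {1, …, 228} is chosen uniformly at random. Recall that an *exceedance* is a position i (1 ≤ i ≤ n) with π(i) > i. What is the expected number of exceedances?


Write X = Σ_{i=1}^{228} X_i, where X_i = 1_{π(i) > i}.
For each fixed i, π(i) is uniform over {1, …, 228} (marginal of a uniform permutation), so P[π(i) > i] = (n − i)/n. Summing: Σ_{i=1}^{228} (n − i)/n = (0 + 1 + … + 227)/228 = 228(228 − 1)/(2·228) = (228 − 1)/2.
Hence E[X] = Σ_{i=1}^{228} (228 − i)/228 = 227/2 ≈ 113.50000.

E[X] = 227/2 = 113.50000.


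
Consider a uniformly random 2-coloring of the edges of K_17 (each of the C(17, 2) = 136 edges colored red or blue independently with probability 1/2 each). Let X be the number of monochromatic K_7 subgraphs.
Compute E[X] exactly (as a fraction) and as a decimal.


Let X = Σ_S X_S over the C(17, 7) = 19448 subsets S of size 7, where X_S = 1 if the K_7 on S is monochromatic.
For a fixed S, the K_7 on S has C(7, 2) = 21 edges. P[all 21 edges red] = (1/2)^21, and likewise for blue, so P[monochromatic] = 2·(1/2)^21 = 2^{1 − 21} = 1/1048576.
Summing: E[X] = C(17, 7) · 2^{1 − 21} = 19448 · 1/1048576 = 2431/131072.
Numerically: E[X] ≈ 0.019.

E[X] = C(17,7)·2^(1−C(7,2)) = 2431/131072 ≈ 0.019.


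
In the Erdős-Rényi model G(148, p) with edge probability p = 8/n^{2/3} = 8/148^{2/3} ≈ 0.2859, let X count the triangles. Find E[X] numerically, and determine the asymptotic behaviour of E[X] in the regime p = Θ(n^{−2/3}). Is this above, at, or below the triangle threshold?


Number of potential triangles: C(148, 3) = 529396.
Each occurs with probability p³ ≈ (0.2859)³ ≈ 2.337473e-02.
By linearity: E[X] = C(148, 3)·p³ ≈ 529396 · 2.337473e-02 ≈ 12374.4865.
Since α = 2/3 < 1, p = c/n^{2/3} ≫ 1/n is above the triangle threshold p ~ 1/n. Asymptotically E[X] ~ (c³/6)·n^{3(1−α)} = (8³/6)·n^{1} → ∞; triangles are abundant w.h.p.

E[X] ≈ 12374.4865; in regime p = Θ(1/n^{2/3}) E[X] diverges (above the triangle threshold p ~ 1/n).


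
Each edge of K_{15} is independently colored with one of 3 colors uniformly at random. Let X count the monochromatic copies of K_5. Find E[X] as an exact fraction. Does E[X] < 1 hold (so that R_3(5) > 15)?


E[X] = C(15, 5) · 3^{1 − 10} = 3003 · 3^{−9} = 3003/19683.
As a reduced fraction: E[X] = 1001/6561 ≈ 0.152568.
Is E[X] < 1? YES.
Since E[X] < 1, there exists a 3-coloring of K_{15} with no monochromatic K_5; hence R_3(5) > 15.

E[X] = 1001/6561 ≈ 0.152568; E[X] < 1, so R_3(5) > 15.


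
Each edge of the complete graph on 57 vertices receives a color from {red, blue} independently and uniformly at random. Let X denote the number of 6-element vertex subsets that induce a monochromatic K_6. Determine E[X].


Let X = Σ_S X_S over the C(57, 6) = 36288252 subsets S of size 6, where X_S = 1 if the K_6 on S is monochromatic.
For a fixed S, the K_6 on S has C(6, 2) = 15 edges. P[all 15 edges red] = (1/2)^15, and likewise for blue, so P[monochromatic] = 2·(1/2)^15 = 2^{1 − 15} = 1/16384.
By linearity: E[X] = C(57, 6) · 2^{1 − 15} = 36288252 · 1/16384 = 9072063/4096.
Numerically: E[X] ≈ 2214.859.

E[X] = C(57,6)·2^(1−C(6,2)) = 9072063/4096 ≈ 2214.859.


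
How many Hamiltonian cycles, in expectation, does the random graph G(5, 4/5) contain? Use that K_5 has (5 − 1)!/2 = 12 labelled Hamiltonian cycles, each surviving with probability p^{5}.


K_5 has (5 − 1)!/2 = 12 labelled Hamiltonian cycles.
For each such Hamiltonian cycle H, let X_H = 1 if all 5 edges of H are present in G. Then P[X_H = 1] = p^{5} = (4/5)^{5} = 1024/3125.
By linearity of expectation: E[X] = Σ_H E[X_H] = 12 · p^{5} = 12 · 1024/3125 = 12288/3125.
Numerically: E[X] ≈ 3.93216.

E[X] = 12 · (4/5)^{5} = 12288/3125 ≈ 3.93216.


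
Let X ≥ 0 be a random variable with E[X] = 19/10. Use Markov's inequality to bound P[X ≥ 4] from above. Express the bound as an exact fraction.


μ = E[X] = 19/10, a = 4.
Markov: P[X ≥ 4] ≤ μ/a = (19/10)/4 = 19/40.
Numerically: ≈ 0.475000.
(Since a = 4 > μ = 1.900000, the bound 19/40 is < 1 and informative.)

P[X ≥ 4] ≤ 19/40 ≈ 0.475000.


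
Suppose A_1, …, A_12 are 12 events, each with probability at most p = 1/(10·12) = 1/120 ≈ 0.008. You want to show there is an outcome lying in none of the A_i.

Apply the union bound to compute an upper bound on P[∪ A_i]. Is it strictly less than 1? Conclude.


Union bound: P[∪_{i=1}^{12} A_i] ≤ Σ_i P[A_i] ≤ 12·p = 12·(1/120) = 1/10.
Numerically: 1/10 ≈ 0.100.
Is 1/10 < 1? YES.
Since P[∪ A_i] ≤ 1/10 < 1, the complement has P[∩ A_i^c] ≥ 1 − 1/10 = 9/10 > 0, so some outcome avoids every A_i.

12·p = 1/10 ≈ 0.100; existence CERTIFIED by the union bound.


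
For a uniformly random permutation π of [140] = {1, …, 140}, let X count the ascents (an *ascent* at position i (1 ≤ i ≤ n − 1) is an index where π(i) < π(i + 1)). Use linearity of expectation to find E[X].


Write X = Σ X_I over i = 1, …, 139, with X_I the indicator of one ascent.
There are 139 indicators.
For each fixed i, the pair (π(i), π(i+1)) is a uniformly random ordered pair of distinct values from {1, …, 140}; by symmetry P[π(i) < π(i+1)] = 1/2.
By linearity: E[X] = 139 · (1/2) = (140 − 1) · (1/2) = 139/2 ≈ 69.500.

E[X] = 139/2 = 69.500.


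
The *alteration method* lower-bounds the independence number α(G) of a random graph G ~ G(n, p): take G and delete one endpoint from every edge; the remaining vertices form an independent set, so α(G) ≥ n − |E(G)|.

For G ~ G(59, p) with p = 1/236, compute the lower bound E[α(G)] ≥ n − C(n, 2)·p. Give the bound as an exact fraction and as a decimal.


E[|E(G)|] = C(59, 2)·p = 1711 · (1/236) = 29/4.
E[α(G)] ≥ n − E[|E(G)|] = 59 − 29/4 = 207/4.
Numerically: ≈ 51.750.
(This is only a lower bound; the true E[α(G)] may be larger.)

E[α(G)] ≥ 207/4 ≈ 51.750.


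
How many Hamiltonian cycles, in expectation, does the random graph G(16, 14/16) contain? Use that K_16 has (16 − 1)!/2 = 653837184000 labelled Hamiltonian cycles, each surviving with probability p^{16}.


K_16 has (16 − 1)!/2 = 653837184000 labelled Hamiltonian cycles.
For each such Hamiltonian cycle H, let X_H = 1 if all 16 edges of H are present in G. Then P[X_H = 1] = p^{16} = (7/8)^{16} = 33232930569601/281474976710656.
Summing the indicators: E[X] = Σ_H E[X_H] = 653837184000 · p^{16} = 653837184000 · 33232930569601/281474976710656 = 21219654042671322112875/274877906944.
Numerically: E[X] ≈ 7.7197e+10.

E[X] = 653837184000 · (7/8)^{16} = 21219654042671322112875/274877906944 ≈ 7.7197e+10.


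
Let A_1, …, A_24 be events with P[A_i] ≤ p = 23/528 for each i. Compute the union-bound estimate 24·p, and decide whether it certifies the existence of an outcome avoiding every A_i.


Union bound: P[∪_{i=1}^{24} A_i] ≤ Σ_i P[A_i] ≤ 24·p = 24·(23/528) = 23/22.
Numerically: 23/22 ≈ 1.045455.
Is 23/22 < 1? NO.
Since the bound 23/22 is ≥ 1, the union bound is uninformative here; it does NOT by itself certify existence.

24·p = 23/22 ≈ 1.045455; existence NOT certified by the union bound.


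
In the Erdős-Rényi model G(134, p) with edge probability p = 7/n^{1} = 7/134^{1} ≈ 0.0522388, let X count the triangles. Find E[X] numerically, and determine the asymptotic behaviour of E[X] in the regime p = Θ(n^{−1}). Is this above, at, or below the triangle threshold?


Number of potential triangles: C(134, 3) = 392084.
Each occurs with probability p³ ≈ (0.0522388)³ ≈ 1.42554104e-04.
By linearity: E[X] = C(134, 3)·p³ ≈ 392084 · 1.42554104e-04 ≈ 55.893183.
Here α = 1, so p = 7/n is exactly at the triangle threshold p ~ 1/n. Asymptotically E[X] → c³/6 = 7³/6 = 343/6 ≈ 57.166667, a bounded constant. In this regime the triangle count is asymptotically Poisson(c³/6).

E[X] ≈ 55.893183; in regime p = Θ(1/n^{1}) E[X] stays bounded (at the triangle threshold p ~ 1/n).


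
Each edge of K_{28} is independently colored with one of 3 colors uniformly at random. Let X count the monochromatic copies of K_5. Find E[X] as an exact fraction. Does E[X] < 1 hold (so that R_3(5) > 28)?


E[X] = C(28, 5) · 3^{1 − 10} = 98280 · 3^{−9} = 98280/19683.
As a reduced fraction: E[X] = 3640/729 ≈ 4.993141.
Is E[X] < 1? NO.
Since E[X] ≥ 1, the first-moment bound is inconclusive at n = 28; it does NOT by itself certify R_3(5) > 28.

E[X] = 3640/729 ≈ 4.993141; E[X] ≥ 1; first-moment method inconclusive here.


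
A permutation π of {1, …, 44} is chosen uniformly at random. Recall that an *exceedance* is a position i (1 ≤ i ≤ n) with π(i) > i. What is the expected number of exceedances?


Write X = Σ_{i=1}^{44} X_i, where X_i = 1_{π(i) > i}.
For each fixed i, π(i) is uniform over {1, …, 44} (marginal of a uniform permutation), so P[π(i) > i] = (n − i)/n. Summing: Σ_{i=1}^{44} (n − i)/n = (0 + 1 + … + 43)/44 = 44(44 − 1)/(2·44) = (44 − 1)/2.
Hence E[X] = Σ_{i=1}^{44} (44 − i)/44 = 43/2 ≈ 21.500000.

E[X] = 43/2 = 21.500000.


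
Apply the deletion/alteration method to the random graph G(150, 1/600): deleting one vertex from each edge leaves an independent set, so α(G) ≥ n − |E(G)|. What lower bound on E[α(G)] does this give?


E[|E(G)|] = C(150, 2)·p = 11175 · (1/600) = 149/8.
E[α(G)] ≥ n − E[|E(G)|] = 150 − 149/8 = 1051/8.
Numerically: ≈ 131.375000.
(This is only a lower bound; the true E[α(G)] may be larger.)

E[α(G)] ≥ 1051/8 ≈ 131.375000.


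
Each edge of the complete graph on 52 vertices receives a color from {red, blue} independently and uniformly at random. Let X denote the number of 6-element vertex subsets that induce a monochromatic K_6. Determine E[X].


Let X = Σ_S X_S over the C(52, 6) = 20358520 subsets S of size 6, where X_S = 1 if the K_6 on S is monochromatic.
For a fixed S, the K_6 on S has C(6, 2) = 15 edges. P[all 15 edges red] = (1/2)^15, and likewise for blue, so P[monochromatic] = 2·(1/2)^15 = 2^{1 − 15} = 1/16384.
By linearity of expectation: E[X] = C(52, 6) · 2^{1 − 15} = 20358520 · 1/16384 = 2544815/2048.
Numerically: E[X] ≈ 1242.5854.

E[X] = C(52,6)·2^(1−C(6,2)) = 2544815/2048 ≈ 1242.5854.


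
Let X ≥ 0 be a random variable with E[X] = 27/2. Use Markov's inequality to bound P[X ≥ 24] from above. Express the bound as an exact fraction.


μ = E[X] = 27/2, a = 24.
Markov: P[X ≥ 24] ≤ μ/a = (27/2)/24 = 9/16.
Numerically: ≈ 0.562.
(Since a = 24 > μ = 13.500, the bound 9/16 is < 1 and informative.)

P[X ≥ 24] ≤ 9/16 ≈ 0.562.


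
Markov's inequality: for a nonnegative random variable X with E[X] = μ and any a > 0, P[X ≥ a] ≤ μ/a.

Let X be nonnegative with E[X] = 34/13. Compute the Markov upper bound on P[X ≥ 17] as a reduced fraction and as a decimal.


μ = E[X] = 34/13, a = 17.
Markov: P[X ≥ 17] ≤ μ/a = (34/13)/17 = 2/13.
Numerically: ≈ 0.1538.
(Since a = 17 > μ = 2.6154, the bound 2/13 is < 1 and informative.)

P[X ≥ 17] ≤ 2/13 ≈ 0.1538.


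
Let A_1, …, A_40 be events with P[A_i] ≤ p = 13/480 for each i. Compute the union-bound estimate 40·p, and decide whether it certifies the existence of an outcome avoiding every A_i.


Union bound: P[∪_{i=1}^{40} A_i] ≤ Σ_i P[A_i] ≤ 40·p = 40·(13/480) = 13/12.
Numerically: 13/12 ≈ 1.0833333.
Is 13/12 < 1? NO.
Since the bound 13/12 is ≥ 1, the union bound is uninformative here; it does NOT by itself certify existence.

40·p = 13/12 ≈ 1.0833333; existence NOT certified by the union bound.


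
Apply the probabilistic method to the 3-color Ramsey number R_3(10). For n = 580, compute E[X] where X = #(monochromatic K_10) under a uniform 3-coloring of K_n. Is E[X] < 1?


E[X] = C(580, 10) · 3^{1 − 45} = 1098085496704252547920 · 3^{−44} = 1098085496704252547920/984770902183611232881.
As a reduced fraction: E[X] = 1098085496704252547920/984770902183611232881 ≈ 1.11507.
Is E[X] < 1? NO.
Since E[X] ≥ 1, the first-moment bound is inconclusive at n = 580; it does NOT by itself certify R_3(10) > 580.

E[X] = 1098085496704252547920/984770902183611232881 ≈ 1.11507; E[X] ≥ 1; first-moment method inconclusive here.


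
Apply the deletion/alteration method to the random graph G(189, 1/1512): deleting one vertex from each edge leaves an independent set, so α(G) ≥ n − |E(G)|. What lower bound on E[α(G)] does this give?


E[|E(G)|] = C(189, 2)·p = 17766 · (1/1512) = 47/4.
E[α(G)] ≥ n − E[|E(G)|] = 189 − 47/4 = 709/4.
Numerically: ≈ 177.250.
(This is only a lower bound; the true E[α(G)] may be larger.)

E[α(G)] ≥ 709/4 ≈ 177.250.


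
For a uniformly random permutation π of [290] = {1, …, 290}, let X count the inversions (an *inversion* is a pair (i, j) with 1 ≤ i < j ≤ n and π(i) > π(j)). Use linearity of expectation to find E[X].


Write X = Σ X_I over the C(290, 2) = 41905 pairs i < j, with X_I the indicator of one inversion.
There are 41905 indicators.
For each fixed pair i < j, the values π(i) and π(j) are two distinct elements of {1, …, 290} in uniformly random order; by symmetry P[π(i) > π(j)] = 1/2.
By linearity: E[X] = 41905 · (1/2) = C(290, 2) · (1/2) = 41905/2 = 41905/2 ≈ 20952.500.

E[X] = 41905/2 = 20952.500.


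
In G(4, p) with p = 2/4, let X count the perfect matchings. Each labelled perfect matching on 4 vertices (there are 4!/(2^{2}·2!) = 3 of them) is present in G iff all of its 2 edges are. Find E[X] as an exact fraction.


K_4 has 4!/(2^{2}·2!) = 3 labelled perfect matchings.
For each such perfect matching H, let X_H = 1 if all 2 edges of H are present in G. Then P[X_H = 1] = p^{2} = (1/2)^{2} = 1/4.
By linearity of expectation: E[X] = Σ_H E[X_H] = 3 · p^{2} = 3 · 1/4 = 3/4.
Numerically: E[X] ≈ 0.75.

E[X] = 3 · (1/2)^{2} = 3/4 ≈ 0.75.


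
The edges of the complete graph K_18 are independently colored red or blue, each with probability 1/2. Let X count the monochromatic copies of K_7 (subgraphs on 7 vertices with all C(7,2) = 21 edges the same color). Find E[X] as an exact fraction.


Let X = Σ_S X_S over the C(18, 7) = 31824 subsets S of size 7, where X_S = 1 if the K_7 on S is monochromatic.
For a fixed S, the K_7 on S has C(7, 2) = 21 edges. P[all 21 edges red] = (1/2)^21, and likewise for blue, so P[monochromatic] = 2·(1/2)^21 = 2^{1 − 21} = 1/1048576.
Summing: E[X] = C(18, 7) · 2^{1 − 21} = 31824 · 1/1048576 = 1989/65536.
Numerically: E[X] ≈ 0.030.

E[X] = C(18,7)·2^(1−C(7,2)) = 1989/65536 ≈ 0.030.


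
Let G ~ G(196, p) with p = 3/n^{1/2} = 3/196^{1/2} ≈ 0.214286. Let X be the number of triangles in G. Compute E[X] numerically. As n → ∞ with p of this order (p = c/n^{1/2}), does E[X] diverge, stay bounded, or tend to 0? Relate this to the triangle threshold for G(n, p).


Number of potential triangles: C(196, 3) = 1235780.
Each occurs with probability p³ ≈ (0.214286)³ ≈ 9.83965015e-03.
By linearity: E[X] = C(196, 3)·p³ ≈ 1235780 · 9.83965015e-03 ≈ 12159.642857.
Since α = 1/2 < 1, p = c/n^{1/2} ≫ 1/n is above the triangle threshold p ~ 1/n. Asymptotically E[X] ~ (c³/6)·n^{3(1−α)} = (3³/6)·n^{1.5} → ∞; triangles are abundant w.h.p.

E[X] ≈ 12159.642857; in regime p = Θ(1/n^{1/2}) E[X] diverges (above the triangle threshold p ~ 1/n).


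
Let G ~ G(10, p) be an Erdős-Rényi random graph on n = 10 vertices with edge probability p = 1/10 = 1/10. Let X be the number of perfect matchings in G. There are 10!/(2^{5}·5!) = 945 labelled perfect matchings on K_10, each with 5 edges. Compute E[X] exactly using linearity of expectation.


K_10 has 10!/(2^{5}·5!) = 945 labelled perfect matchings.
For each such perfect matching H, let X_H = 1 if all 5 edges of H are present in G. Then P[X_H = 1] = p^{5} = (1/10)^{5} = 1/100000.
By linearity of expectation: E[X] = Σ_H E[X_H] = 945 · p^{5} = 945 · 1/100000 = 189/20000.
Numerically: E[X] ≈ 0.00945.

E[X] = 945 · (1/10)^{5} = 189/20000 ≈ 0.00945.


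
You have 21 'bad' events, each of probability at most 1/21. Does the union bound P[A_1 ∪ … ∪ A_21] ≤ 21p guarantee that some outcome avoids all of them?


Union bound: P[∪_{i=1}^{21} A_i] ≤ Σ_i P[A_i] ≤ 21·p = 21·(1/21) = 1.
Numerically: 1 ≈ 1.00000.
Is 1 < 1? NO.
Since the bound 1 is ≥ 1, the union bound is uninformative here; it does NOT by itself certify existence.

21·p = 1 ≈ 1.00000; existence NOT certified by the union bound.


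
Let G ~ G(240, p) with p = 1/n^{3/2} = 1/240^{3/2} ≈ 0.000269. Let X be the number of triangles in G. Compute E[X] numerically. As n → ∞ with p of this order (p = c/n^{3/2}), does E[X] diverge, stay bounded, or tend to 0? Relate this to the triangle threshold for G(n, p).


Number of potential triangles: C(240, 3) = 2275280.
Each occurs with probability p³ ≈ (0.000269)³ ≈ 1.94558e-11.
By linearity: E[X] = C(240, 3)·p³ ≈ 2275280 · 1.94558e-11 ≈ 0.000.
Since α = 3/2 > 1, p = c/n^{3/2} = o(1/n) is below the triangle threshold p ~ 1/n. Asymptotically E[X] ~ (c³/6)·n^{3(1−α)} = (1³/6)·n^{-1.5} → 0, so by Markov's inequality G has no triangles w.h.p.

E[X] ≈ 0.000; in regime p = Θ(1/n^{3/2}) E[X] tends to 0 (below the triangle threshold p ~ 1/n).


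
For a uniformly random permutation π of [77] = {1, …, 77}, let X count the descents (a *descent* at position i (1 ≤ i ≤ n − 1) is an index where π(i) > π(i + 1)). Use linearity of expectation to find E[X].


Write X = Σ X_I over i = 1, …, 76, with X_I the indicator of one descent.
There are 76 indicators.
For each fixed i, the pair (π(i), π(i+1)) is a uniformly random ordered pair of distinct values from {1, …, 77}; by symmetry P[π(i) > π(i+1)] = 1/2.
By linearity: E[X] = 76 · (1/2) = (77 − 1) · (1/2) = 38 ≈ 38.00000.

E[X] = 38 = 38.00000.
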